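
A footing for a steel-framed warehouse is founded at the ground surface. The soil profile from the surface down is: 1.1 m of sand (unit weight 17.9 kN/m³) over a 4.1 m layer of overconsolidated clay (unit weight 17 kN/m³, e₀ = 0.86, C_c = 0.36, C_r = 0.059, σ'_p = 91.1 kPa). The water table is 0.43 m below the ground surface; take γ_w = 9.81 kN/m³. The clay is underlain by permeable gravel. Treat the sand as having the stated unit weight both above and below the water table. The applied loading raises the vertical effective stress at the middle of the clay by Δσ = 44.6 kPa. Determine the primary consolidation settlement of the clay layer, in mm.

S_c ≈ 54 mm

Mid-depth of clay below the ground surface: z = 1.1 + 4.1/2 = 3.15 m.
Total vertical stress at mid-clay: σ_v = 17.9×1.1 + 17×2.05 = 54.54 kPa.
Pore pressure: u = 9.81×(3.15 − 0.43) = 26.683 kPa.
Initial effective stress: σ'_0 = σ_v − u = 54.54 − 26.683 = 27.857 kPa.
Final effective stress: σ'_f = 27.857 + 44.6 = 72.457 kPa.
σ'_f = 72.457 ≤ σ'_p = 91.1 kPa, so the clay remains overconsolidated and only the recompression index applies:
S_c = C_r·H/(1+e₀)·log₁₀(σ'_f/σ'_0) = 0.059×4.1/1.86×log₁₀(72.457/27.857)
    = 0.13005 × 0.41515 = 0.05399 m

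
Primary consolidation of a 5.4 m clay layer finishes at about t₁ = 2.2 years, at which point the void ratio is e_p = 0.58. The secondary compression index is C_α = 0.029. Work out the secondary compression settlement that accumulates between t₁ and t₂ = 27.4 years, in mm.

S_s ≈ 109 mm

Secondary compression: S_s = C_α·H/(1+e_p)·log₁₀(t₂/t₁)
S_s = 0.029×5.4/(1+0.58)×log₁₀(27.4/2.2)
    = 0.09911 × 1.095 = 0.1086 m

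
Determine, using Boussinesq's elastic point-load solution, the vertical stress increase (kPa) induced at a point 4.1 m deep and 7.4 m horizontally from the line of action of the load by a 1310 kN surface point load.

Δσ_z ≈ 0.995 kPa

Boussinesq vertical stress below a point load on an elastic half-space:
Δσ_z = 3P/(2πz²) · [1 + (r/z)²]^(−5/2)
r/z = 7.4/4.1 = 1.8049; [1+(r/z)²]^(−5/2) = 0.026736.
Δσ_z = 3×1310/(2π×4.1²) × 0.026736 = 37.209 × 0.026736 = 0.9948 kPa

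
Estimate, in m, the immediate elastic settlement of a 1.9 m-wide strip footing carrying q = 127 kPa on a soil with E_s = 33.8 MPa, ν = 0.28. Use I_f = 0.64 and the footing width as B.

S_e ≈ 0.00421 m

Immediate (elastic) settlement: S_e = q·B·(1−ν²)/E_s · I_f.
E_s = 33.8 MPa = 33800 kPa.
S_e = 127 × 1.9 × (1 − 0.28²) / 33800 × 0.64
    = 127 × 1.9 × 0.9216 / 33800 × 0.64
    = 0.004211 m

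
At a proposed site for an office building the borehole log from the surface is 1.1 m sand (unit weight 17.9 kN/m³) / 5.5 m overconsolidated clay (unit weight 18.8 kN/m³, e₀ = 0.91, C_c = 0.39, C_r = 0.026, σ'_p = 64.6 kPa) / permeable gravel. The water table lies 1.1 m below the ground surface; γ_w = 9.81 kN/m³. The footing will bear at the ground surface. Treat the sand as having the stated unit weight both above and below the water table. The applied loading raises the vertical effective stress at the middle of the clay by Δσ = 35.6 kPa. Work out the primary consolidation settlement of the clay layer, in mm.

Mid-depth of clay below the ground surface: z = 1.1 + 5.5/2 = 3.85 m.
Total vertical stress at mid-clay: σ_v = 17.9×1.1 + 18.8×2.75 = 71.39 kPa.
Pore pressure: u = 9.81×(3.85 − 1.1) = 26.978 kPa.
Initial effective stress: σ'_0 = σ_v − u = 71.39 − 26.978 = 44.412 kPa.
Final effective stress: σ'_f = 44.412 + 35.6 = 80.012 kPa.
σ'_f = 80.012 > σ'_p = 64.6 kPa, so the stress path crosses the preconsolidation pressure — recompression up to σ'_p, then virgin compression beyond:
S_c = H/(1+e₀)·[C_r·log₁₀(σ'_p/σ'_0) + C_c·log₁₀(σ'_f/σ'_p)]
    = 5.5/1.91 × [0.026×log₁₀(64.6/44.412) + 0.39×log₁₀(80.012/64.6)]
    = 2.8796 × [0.004231 + 0.03624] = 0.1165 m

S_c ≈ 117 mm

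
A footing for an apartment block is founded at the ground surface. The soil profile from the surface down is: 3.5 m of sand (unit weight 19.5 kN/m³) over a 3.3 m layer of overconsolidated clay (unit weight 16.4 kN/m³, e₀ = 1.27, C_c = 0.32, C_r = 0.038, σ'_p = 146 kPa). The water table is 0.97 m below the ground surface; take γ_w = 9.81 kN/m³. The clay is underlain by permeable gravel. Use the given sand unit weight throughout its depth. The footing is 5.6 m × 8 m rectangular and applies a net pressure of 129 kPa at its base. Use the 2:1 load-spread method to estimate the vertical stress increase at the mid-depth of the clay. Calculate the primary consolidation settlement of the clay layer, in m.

S_c ≈ 0.0135 m

Mid-depth of clay below the ground surface: z = 3.5 + 3.3/2 = 5.15 m.
Total vertical stress at mid-clay: σ_v = 19.5×3.5 + 16.4×1.65 = 95.31 kPa.
Pore pressure: u = 9.81×(5.15 − 0.97) = 41.006 kPa.
Initial effective stress: σ'_0 = σ_v − u = 95.31 − 41.006 = 54.304 kPa.
Stress increase at mid-clay by the 2:1 spreading method:
Δσ = qBL/((B+z)(L+z)) = 129×5.6×8/((5.6+5.15)(8+5.15)) = 40.882 kPa
Final effective stress: σ'_f = 54.304 + 40.882 = 95.186 kPa.
σ'_f = 95.186 ≤ σ'_p = 146 kPa, so the clay remains overconsolidated and only the recompression index applies:
S_c = C_r·H/(1+e₀)·log₁₀(σ'_f/σ'_0) = 0.038×3.3/2.27×log₁₀(95.186/54.304)
    = 0.055241 × 0.24374 = 0.01346 m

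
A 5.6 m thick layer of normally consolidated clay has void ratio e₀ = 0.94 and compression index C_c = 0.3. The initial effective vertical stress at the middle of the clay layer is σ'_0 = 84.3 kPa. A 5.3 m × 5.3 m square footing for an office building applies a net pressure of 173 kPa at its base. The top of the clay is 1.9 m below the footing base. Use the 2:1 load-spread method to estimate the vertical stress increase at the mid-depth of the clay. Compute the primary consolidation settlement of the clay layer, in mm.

Mid-depth of clay below the footing base: z = 1.9 + 5.6/2 = 4.7 m.
Stress increase at mid-clay by the 2:1 spreading method:
Δσ = qBL/((B+z)(L+z)) = 173×5.3×5.3/((5.3+4.7)(5.3+4.7)) = 48.596 kPa
Final effective stress: σ'_f = σ'_0 + Δσ = 84.3 + 48.596 = 132.9 kPa.
Normally consolidated clay, so the full stress increment lies on the virgin compression line:
S_c = C_c·H/(1+e₀)·log₁₀(σ'_f/σ'_0) = 0.3×5.6/(1+0.94)×log₁₀(132.9/84.3)
    = 0.86598 × 0.1977 = 0.1712 m

S_c ≈ 171 mm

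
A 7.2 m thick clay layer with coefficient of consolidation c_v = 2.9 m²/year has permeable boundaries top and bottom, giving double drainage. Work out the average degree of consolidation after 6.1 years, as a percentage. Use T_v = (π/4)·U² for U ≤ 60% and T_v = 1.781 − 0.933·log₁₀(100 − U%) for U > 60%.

Drainage path length: H_d = H/2 = 3.6 m (double drainage).
T_v = c_v·t/H_d² = 2.9×6.1/3.6² = 1.365.
T_v = 1.365 corresponds to the U > 60% branch:
U = 1 − 10^((1.781 − T_v)/0.933)/100 = 0.9721

U ≈ 97.2 %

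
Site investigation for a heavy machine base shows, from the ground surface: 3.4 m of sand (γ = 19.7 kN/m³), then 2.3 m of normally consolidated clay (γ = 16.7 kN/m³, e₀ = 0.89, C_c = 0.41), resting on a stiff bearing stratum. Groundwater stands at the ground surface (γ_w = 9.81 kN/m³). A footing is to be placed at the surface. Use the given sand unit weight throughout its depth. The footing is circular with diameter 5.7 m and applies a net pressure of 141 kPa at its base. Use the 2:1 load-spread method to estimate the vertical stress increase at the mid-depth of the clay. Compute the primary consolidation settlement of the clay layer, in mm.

S_c ≈ 155 mm

Mid-depth of clay below the ground surface: z = 3.4 + 2.3/2 = 4.55 m.
Total vertical stress at mid-clay: σ_v = 19.7×3.4 + 16.7×1.15 = 86.185 kPa.
Pore pressure: u = 9.81×(4.55 − 0) = 44.636 kPa.
Initial effective stress: σ'_0 = σ_v − u = 86.185 − 44.636 = 41.549 kPa.
Stress increase at mid-clay by the 2:1 spreading method:
Δσ ≈ qD²/(D+z)² = 141×5.7²/(5.7+4.55)² = 43.603 kPa
Final effective stress: σ'_f = σ'_0 + Δσ = 41.549 + 43.603 = 85.152 kPa.
Normally consolidated clay, so the full stress increment lies on the virgin compression line:
S_c = C_c·H/(1+e₀)·log₁₀(σ'_f/σ'_0) = 0.41×2.3/(1+0.89)×log₁₀(85.152/41.549)
    = 0.49894 × 0.31163 = 0.1555 m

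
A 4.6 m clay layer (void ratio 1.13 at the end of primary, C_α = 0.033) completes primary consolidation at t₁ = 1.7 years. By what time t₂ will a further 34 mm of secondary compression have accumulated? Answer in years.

t₂ ≈ 5.1 years

S_s = C_α·H/(1+e_p)·log₁₀(t₂/t₁) ⇒ log₁₀(t₂/t₁) = S_s·(1+e_p)/(C_α·H).
log₁₀(t₂/t₁) = 0.034 × (1+1.13) / (0.033×4.6) = 0.4771
t₂ = t₁ × 10^0.4771 = 1.7 × 3 = 5.099 years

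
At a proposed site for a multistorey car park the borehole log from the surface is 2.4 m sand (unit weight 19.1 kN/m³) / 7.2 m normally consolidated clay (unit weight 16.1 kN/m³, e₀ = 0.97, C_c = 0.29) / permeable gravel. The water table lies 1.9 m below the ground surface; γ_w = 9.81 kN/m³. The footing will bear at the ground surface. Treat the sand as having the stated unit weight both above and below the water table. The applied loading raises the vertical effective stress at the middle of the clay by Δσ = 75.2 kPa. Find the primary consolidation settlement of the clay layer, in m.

S_c ≈ 0.359 m

Mid-depth of clay below the ground surface: z = 2.4 + 7.2/2 = 6 m.
Total vertical stress at mid-clay: σ_v = 19.1×2.4 + 16.1×3.6 = 103.8 kPa.
Pore pressure: u = 9.81×(6 − 1.9) = 40.221 kPa.
Initial effective stress: σ'_0 = σ_v − u = 103.8 − 40.221 = 63.579 kPa.
Final effective stress: σ'_f = σ'_0 + Δσ = 63.579 + 75.2 = 138.78 kPa.
Normally consolidated clay, so the full stress increment lies on the virgin compression line:
S_c = C_c·H/(1+e₀)·log₁₀(σ'_f/σ'_0) = 0.29×7.2/(1+0.97)×log₁₀(138.78/63.579)
    = 1.0599 × 0.33901 = 0.3593 m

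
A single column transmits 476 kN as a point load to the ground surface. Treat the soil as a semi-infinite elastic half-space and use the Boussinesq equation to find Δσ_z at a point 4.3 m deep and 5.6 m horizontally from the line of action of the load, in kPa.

Δσ_z ≈ 1.03 kPa

Boussinesq vertical stress below a point load on an elastic half-space:
Δσ_z = 3P/(2πz²) · [1 + (r/z)²]^(−5/2)
r/z = 5.6/4.3 = 1.3023; [1+(r/z)²]^(−5/2) = 0.083788.
Δσ_z = 3×476/(2π×4.3²) × 0.083788 = 12.292 × 0.083788 = 1.03 kPa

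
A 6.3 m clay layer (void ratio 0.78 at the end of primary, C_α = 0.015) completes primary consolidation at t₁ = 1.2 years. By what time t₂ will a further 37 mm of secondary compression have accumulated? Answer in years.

t₂ ≈ 5.97 years

S_s = C_α·H/(1+e_p)·log₁₀(t₂/t₁) ⇒ log₁₀(t₂/t₁) = S_s·(1+e_p)/(C_α·H).
log₁₀(t₂/t₁) = 0.037 × (1+0.78) / (0.015×6.3) = 0.6969
t₂ = t₁ × 10^0.6969 = 1.2 × 4.977 = 5.972 years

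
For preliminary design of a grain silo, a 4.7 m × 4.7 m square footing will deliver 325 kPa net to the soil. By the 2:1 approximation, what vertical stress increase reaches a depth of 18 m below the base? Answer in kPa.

Δσ_z ≈ 13.9 kPa

By the 2:1 method the load spreads at 1 horizontal : 2 vertical, so at depth z the loaded area has grown by z in each plan dimension:
Δσ = qBL/((B+z)(L+z)) = 325×4.7×4.7/((4.7+18)(4.7+18)) = 13.932 kPa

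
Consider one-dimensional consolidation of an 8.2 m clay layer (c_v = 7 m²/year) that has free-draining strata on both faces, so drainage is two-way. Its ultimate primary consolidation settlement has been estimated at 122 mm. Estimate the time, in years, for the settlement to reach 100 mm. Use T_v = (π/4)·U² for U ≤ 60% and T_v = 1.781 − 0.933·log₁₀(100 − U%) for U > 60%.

Drainage path length: H_d = H/2 = 4.1 m (double drainage).
U = S(t)/S_ult = 100/122 = 0.8197.
U > 60%: T_v = 1.781 − 0.933·log₁₀(100 − 81.967) = 0.60909.
t = T_v·H_d²/c_v = 0.60909×4.1²/7 = 1.463 years.

t ≈ 1.46 years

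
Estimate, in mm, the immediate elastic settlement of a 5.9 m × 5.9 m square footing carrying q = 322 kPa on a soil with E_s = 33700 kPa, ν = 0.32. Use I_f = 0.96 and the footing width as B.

S_e ≈ 48.6 mm

Immediate (elastic) settlement: S_e = q·B·(1−ν²)/E_s · I_f.
S_e = 322 × 5.9 × (1 − 0.32²) / 33700 × 0.96
    = 322 × 5.9 × 0.8976 / 33700 × 0.96
    = 0.04858 m = 48.58 mm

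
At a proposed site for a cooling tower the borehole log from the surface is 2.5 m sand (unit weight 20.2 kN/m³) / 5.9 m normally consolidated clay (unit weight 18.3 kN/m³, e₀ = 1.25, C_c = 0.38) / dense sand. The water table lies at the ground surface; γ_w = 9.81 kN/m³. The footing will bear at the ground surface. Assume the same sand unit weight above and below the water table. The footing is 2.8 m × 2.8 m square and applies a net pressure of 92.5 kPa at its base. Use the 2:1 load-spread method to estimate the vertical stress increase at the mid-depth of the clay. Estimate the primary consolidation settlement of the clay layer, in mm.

Mid-depth of clay below the ground surface: z = 2.5 + 5.9/2 = 5.45 m.
Total vertical stress at mid-clay: σ_v = 20.2×2.5 + 18.3×2.95 = 104.49 kPa.
Pore pressure: u = 9.81×(5.45 − 0) = 53.465 kPa.
Initial effective stress: σ'_0 = σ_v − u = 104.49 − 53.465 = 51.025 kPa.
Stress increase at mid-clay by the 2:1 spreading method:
Δσ = qBL/((B+z)(L+z)) = 92.5×2.8×2.8/((2.8+5.45)(2.8+5.45)) = 10.655 kPa
Final effective stress: σ'_f = σ'_0 + Δσ = 51.025 + 10.655 = 61.68 kPa.
Normally consolidated clay, so the full stress increment lies on the virgin compression line:
S_c = C_c·H/(1+e₀)·log₁₀(σ'_f/σ'_0) = 0.38×5.9/(1+1.25)×log₁₀(61.68/51.025)
    = 0.99644 × 0.082361 = 0.08207 m

S_c ≈ 82.1 mm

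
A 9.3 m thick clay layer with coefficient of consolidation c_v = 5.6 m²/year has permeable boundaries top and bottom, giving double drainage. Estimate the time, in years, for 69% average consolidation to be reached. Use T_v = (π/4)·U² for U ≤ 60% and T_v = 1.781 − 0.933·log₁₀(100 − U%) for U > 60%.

Drainage path length: H_d = H/2 = 4.65 m (double drainage).
U > 60%: T_v = 1.781 − 0.933·log₁₀(100 − 69) = 0.38956.
t = T_v·H_d²/c_v = 0.38956×4.65²/5.6 = 1.504 years.

t ≈ 1.5 years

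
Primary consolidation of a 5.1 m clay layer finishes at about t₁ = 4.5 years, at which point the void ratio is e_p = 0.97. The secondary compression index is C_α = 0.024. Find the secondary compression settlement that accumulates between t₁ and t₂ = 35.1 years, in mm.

S_s ≈ 55.4 mm

Secondary compression: S_s = C_α·H/(1+e_p)·log₁₀(t₂/t₁)
S_s = 0.024×5.1/(1+0.97)×log₁₀(35.1/4.5)
    = 0.06213 × 0.8921 = 0.05543 m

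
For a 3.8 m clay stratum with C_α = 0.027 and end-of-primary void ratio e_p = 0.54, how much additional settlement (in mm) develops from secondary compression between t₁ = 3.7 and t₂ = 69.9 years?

Secondary compression: S_s = C_α·H/(1+e_p)·log₁₀(t₂/t₁)
S_s = 0.027×3.8/(1+0.54)×log₁₀(69.9/3.7)
    = 0.06662 × 1.276 = 0.08503 m

S_s ≈ 85 mm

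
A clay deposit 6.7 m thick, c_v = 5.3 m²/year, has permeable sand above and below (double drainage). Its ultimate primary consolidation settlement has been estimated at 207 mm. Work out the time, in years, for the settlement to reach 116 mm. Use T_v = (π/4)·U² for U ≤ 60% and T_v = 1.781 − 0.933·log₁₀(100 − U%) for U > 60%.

t ≈ 0.522 years

Drainage path length: H_d = H/2 = 3.35 m (double drainage).
U = S(t)/S_ult = 116/207 = 0.5604.
U ≤ 60%: T_v = (π/4)·U² = (π/4)×0.56039² = 0.24664.
t = T_v·H_d²/c_v = 0.24664×3.35²/5.3 = 0.5222 years.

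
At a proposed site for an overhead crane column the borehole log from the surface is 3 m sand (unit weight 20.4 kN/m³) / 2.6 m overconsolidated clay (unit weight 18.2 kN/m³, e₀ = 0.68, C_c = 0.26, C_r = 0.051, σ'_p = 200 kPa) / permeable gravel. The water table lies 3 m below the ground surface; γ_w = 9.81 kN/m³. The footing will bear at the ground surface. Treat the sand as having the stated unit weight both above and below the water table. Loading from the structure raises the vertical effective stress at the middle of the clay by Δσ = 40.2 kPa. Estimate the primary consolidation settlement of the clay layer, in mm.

S_c ≈ 15.2 mm

Mid-depth of clay below the ground surface: z = 3 + 2.6/2 = 4.3 m.
Total vertical stress at mid-clay: σ_v = 20.4×3 + 18.2×1.3 = 84.86 kPa.
Pore pressure: u = 9.81×(4.3 − 3) = 12.753 kPa.
Initial effective stress: σ'_0 = σ_v − u = 84.86 − 12.753 = 72.107 kPa.
Final effective stress: σ'_f = 72.107 + 40.2 = 112.31 kPa.
σ'_f = 112.31 ≤ σ'_p = 200 kPa, so the clay remains overconsolidated and only the recompression index applies:
S_c = C_r·H/(1+e₀)·log₁₀(σ'_f/σ'_0) = 0.051×2.6/1.68×log₁₀(112.31/72.107)
    = 0.078928 × 0.19244 = 0.01519 m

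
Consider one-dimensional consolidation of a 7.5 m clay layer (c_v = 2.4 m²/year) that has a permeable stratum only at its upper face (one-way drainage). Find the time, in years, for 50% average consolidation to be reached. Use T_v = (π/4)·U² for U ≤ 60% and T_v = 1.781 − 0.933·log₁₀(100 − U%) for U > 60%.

t ≈ 4.6 years

Drainage path length: H_d = H = 7.5 m (single drainage).
U ≤ 60%: T_v = (π/4)·U² = (π/4)×0.5² = 0.19635.
t = T_v·H_d²/c_v = 0.19635×7.5²/2.4 = 4.602 years.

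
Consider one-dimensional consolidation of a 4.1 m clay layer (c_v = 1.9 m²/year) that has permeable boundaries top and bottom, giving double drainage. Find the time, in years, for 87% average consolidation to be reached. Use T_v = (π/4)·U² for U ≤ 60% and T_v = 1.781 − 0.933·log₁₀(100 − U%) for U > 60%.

Drainage path length: H_d = H/2 = 2.05 m (double drainage).
U > 60%: T_v = 1.781 − 0.933·log₁₀(100 − 87) = 0.74169.
t = T_v·H_d²/c_v = 0.74169×2.05²/1.9 = 1.641 years.

t ≈ 1.64 years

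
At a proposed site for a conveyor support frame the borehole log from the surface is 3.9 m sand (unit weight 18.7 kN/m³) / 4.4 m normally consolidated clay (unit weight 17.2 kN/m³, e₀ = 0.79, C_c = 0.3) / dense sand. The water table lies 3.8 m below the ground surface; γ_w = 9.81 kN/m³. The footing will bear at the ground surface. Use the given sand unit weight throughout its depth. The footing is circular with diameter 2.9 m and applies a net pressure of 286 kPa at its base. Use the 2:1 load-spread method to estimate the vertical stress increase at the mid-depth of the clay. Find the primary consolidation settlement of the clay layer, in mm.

S_c ≈ 92.9 mm

Mid-depth of clay below the ground surface: z = 3.9 + 4.4/2 = 6.1 m.
Total vertical stress at mid-clay: σ_v = 18.7×3.9 + 17.2×2.2 = 110.77 kPa.
Pore pressure: u = 9.81×(6.1 − 3.8) = 22.563 kPa.
Initial effective stress: σ'_0 = σ_v − u = 110.77 − 22.563 = 88.207 kPa.
Stress increase at mid-clay by the 2:1 spreading method:
Δσ ≈ qD²/(D+z)² = 286×2.9²/(2.9+6.1)² = 29.695 kPa
Final effective stress: σ'_f = σ'_0 + Δσ = 88.207 + 29.695 = 117.9 kPa.
Normally consolidated clay, so the full stress increment lies on the virgin compression line:
S_c = C_c·H/(1+e₀)·log₁₀(σ'_f/σ'_0) = 0.3×4.4/(1+0.79)×log₁₀(117.9/88.207)
    = 0.73743 × 0.12601 = 0.09292 m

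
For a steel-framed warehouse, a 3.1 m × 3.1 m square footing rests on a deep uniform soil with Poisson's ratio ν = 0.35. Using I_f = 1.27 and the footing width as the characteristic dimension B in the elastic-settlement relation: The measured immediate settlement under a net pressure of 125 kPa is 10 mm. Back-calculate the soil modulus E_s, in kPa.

S_e = q·B·(1−ν²)/E_s · I_f  ⇒  E_s = q·B·(1−ν²)·I_f / S_e.
E_s = 125 × 3.1 × 0.8775 × 1.27 / 0.01 = 43180 kPa

E_s ≈ 43200 kPa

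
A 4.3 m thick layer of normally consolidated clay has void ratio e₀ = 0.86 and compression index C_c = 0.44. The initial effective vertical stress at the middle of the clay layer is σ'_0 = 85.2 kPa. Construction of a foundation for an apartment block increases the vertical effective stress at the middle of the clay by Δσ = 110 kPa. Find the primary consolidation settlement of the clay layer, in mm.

Final effective stress: σ'_f = σ'_0 + Δσ = 85.2 + 110 = 195.2 kPa.
Normally consolidated clay, so the full stress increment lies on the virgin compression line:
S_c = C_c·H/(1+e₀)·log₁₀(σ'_f/σ'_0) = 0.44×4.3/(1+0.86)×log₁₀(195.2/85.2)
    = 1.0172 × 0.36004 = 0.3662 m

S_c ≈ 366 mm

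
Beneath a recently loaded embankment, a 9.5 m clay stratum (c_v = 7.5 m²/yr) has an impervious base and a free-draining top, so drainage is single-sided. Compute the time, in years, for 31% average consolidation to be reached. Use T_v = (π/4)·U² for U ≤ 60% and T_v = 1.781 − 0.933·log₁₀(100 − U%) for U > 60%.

Drainage path length: H_d = H = 9.5 m (single drainage).
U ≤ 60%: T_v = (π/4)·U² = (π/4)×0.31² = 0.075477.
t = T_v·H_d²/c_v = 0.075477×9.5²/7.5 = 0.9082 years.

t ≈ 0.908 years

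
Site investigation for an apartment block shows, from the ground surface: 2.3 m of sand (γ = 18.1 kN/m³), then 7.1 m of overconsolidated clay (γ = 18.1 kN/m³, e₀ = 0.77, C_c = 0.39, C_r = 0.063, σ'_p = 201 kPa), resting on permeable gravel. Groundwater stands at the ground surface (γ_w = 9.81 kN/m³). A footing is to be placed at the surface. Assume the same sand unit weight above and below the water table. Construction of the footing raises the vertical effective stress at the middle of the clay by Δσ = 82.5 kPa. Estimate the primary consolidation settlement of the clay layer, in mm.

S_c ≈ 109 mm

Mid-depth of clay below the ground surface: z = 2.3 + 7.1/2 = 5.85 m.
Total vertical stress at mid-clay: σ_v = 18.1×2.3 + 18.1×3.55 = 105.88 kPa.
Pore pressure: u = 9.81×(5.85 − 0) = 57.389 kPa.
Initial effective stress: σ'_0 = σ_v − u = 105.88 − 57.389 = 48.491 kPa.
Final effective stress: σ'_f = 48.491 + 82.5 = 130.99 kPa.
σ'_f = 130.99 ≤ σ'_p = 201 kPa, so the clay remains overconsolidated and only the recompression index applies:
S_c = C_r·H/(1+e₀)·log₁₀(σ'_f/σ'_0) = 0.063×7.1/1.77×log₁₀(130.99/48.491)
    = 0.25271 × 0.43158 = 0.1091 m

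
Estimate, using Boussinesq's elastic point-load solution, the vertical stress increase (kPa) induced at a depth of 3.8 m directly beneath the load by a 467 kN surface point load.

Boussinesq vertical stress below a point load on an elastic half-space:
Δσ_z = 3P/(2πz²) · [1 + (r/z)²]^(−5/2)
r/z = 0/3.8 = 0; [1+(r/z)²]^(−5/2) = 1.
Δσ_z = 3×467/(2π×3.8²) × 1 = 15.442 × 1 = 15.44 kPa

Δσ_z ≈ 15.4 kPa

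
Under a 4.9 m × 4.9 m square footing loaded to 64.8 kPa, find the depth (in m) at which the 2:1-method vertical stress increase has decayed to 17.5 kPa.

z ≈ 4.53 m

2:1 spreading — at depth z the loaded area has grown by z in each plan dimension:
qB²/(B+z)² = Δσ_z ⇒ z = B(√(q/Δσ_z) − 1) = 4.9×(√(64.8/17.5) − 1) = 4.529 m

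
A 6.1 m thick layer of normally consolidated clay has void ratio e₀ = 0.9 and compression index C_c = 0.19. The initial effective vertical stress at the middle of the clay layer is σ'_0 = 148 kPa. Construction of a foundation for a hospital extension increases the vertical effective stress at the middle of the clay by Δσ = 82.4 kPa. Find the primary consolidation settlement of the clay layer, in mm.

S_c ≈ 117 mm

Final effective stress: σ'_f = σ'_0 + Δσ = 148 + 82.4 = 230.4 kPa.
Normally consolidated clay, so the full stress increment lies on the virgin compression line:
S_c = C_c·H/(1+e₀)·log₁₀(σ'_f/σ'_0) = 0.19×6.1/(1+0.9)×log₁₀(230.4/148)
    = 0.61 × 0.19222 = 0.1173 m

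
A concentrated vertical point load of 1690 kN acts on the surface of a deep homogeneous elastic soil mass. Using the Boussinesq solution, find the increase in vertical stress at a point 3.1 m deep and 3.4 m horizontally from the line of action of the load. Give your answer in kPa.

Boussinesq vertical stress below a point load on an elastic half-space:
Δσ_z = 3P/(2πz²) · [1 + (r/z)²]^(−5/2)
r/z = 3.4/3.1 = 1.0968; [1+(r/z)²]^(−5/2) = 0.13884.
Δσ_z = 3×1690/(2π×3.1²) × 0.13884 = 83.966 × 0.13884 = 11.66 kPa

Δσ_z ≈ 11.7 kPa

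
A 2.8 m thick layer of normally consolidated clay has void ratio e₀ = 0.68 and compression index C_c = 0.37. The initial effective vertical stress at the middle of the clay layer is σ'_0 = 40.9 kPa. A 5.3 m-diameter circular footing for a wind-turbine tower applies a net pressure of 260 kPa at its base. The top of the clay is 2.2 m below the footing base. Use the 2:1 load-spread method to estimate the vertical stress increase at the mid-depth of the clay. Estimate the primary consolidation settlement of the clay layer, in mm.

S_c ≈ 316 mm

Mid-depth of clay below the footing base: z = 2.2 + 2.8/2 = 3.6 m.
Stress increase at mid-clay by the 2:1 spreading method:
Δσ ≈ qD²/(D+z)² = 260×5.3²/(5.3+3.6)² = 92.203 kPa
Final effective stress: σ'_f = σ'_0 + Δσ = 40.9 + 92.203 = 133.1 kPa.
Normally consolidated clay, so the full stress increment lies on the virgin compression line:
S_c = C_c·H/(1+e₀)·log₁₀(σ'_f/σ'_0) = 0.37×2.8/(1+0.68)×log₁₀(133.1/40.9)
    = 0.61667 × 0.51245 = 0.316 m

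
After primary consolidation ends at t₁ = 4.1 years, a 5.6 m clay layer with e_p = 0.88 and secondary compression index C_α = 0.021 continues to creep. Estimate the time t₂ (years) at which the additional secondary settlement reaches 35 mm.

S_s = C_α·H/(1+e_p)·log₁₀(t₂/t₁) ⇒ log₁₀(t₂/t₁) = S_s·(1+e_p)/(C_α·H).
log₁₀(t₂/t₁) = 0.035 × (1+0.88) / (0.021×5.6) = 0.5595
t₂ = t₁ × 10^0.5595 = 4.1 × 3.627 = 14.87 years

t₂ ≈ 14.9 years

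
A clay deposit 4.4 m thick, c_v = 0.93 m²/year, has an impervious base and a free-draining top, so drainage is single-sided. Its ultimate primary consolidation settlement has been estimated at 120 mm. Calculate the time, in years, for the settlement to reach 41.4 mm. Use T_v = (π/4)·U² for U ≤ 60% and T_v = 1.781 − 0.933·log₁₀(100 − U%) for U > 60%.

t ≈ 1.95 years

Drainage path length: H_d = H = 4.4 m (single drainage).
U = S(t)/S_ult = 41.4/120 = 0.345.
U ≤ 60%: T_v = (π/4)·U² = (π/4)×0.345² = 0.093482.
t = T_v·H_d²/c_v = 0.093482×4.4²/0.93 = 1.946 years.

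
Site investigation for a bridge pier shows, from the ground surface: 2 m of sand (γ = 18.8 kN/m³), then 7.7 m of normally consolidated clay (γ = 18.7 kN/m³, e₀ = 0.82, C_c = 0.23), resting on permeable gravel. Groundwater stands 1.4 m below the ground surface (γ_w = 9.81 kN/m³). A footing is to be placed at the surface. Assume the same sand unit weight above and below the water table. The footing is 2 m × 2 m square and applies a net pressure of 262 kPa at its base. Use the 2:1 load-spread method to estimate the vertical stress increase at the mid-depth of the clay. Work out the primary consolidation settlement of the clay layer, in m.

Mid-depth of clay below the ground surface: z = 2 + 7.7/2 = 5.85 m.
Total vertical stress at mid-clay: σ_v = 18.8×2 + 18.7×3.85 = 109.59 kPa.
Pore pressure: u = 9.81×(5.85 − 1.4) = 43.655 kPa.
Initial effective stress: σ'_0 = σ_v − u = 109.59 − 43.655 = 65.935 kPa.
Stress increase at mid-clay by the 2:1 spreading method:
Δσ = qBL/((B+z)(L+z)) = 262×2×2/((2+5.85)(2+5.85)) = 17.007 kPa
Final effective stress: σ'_f = σ'_0 + Δσ = 65.935 + 17.007 = 82.942 kPa.
Normally consolidated clay, so the full stress increment lies on the virgin compression line:
S_c = C_c·H/(1+e₀)·log₁₀(σ'_f/σ'_0) = 0.23×7.7/(1+0.82)×log₁₀(82.942/65.935)
    = 0.97308 × 0.099658 = 0.09698 m

S_c ≈ 0.097 m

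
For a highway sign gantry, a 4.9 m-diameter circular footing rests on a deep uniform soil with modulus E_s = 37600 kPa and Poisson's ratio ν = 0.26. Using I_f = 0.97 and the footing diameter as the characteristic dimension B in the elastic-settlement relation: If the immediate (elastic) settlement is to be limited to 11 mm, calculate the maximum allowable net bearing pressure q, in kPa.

q ≈ 93.3 kPa

S_e = q·B·(1−ν²)/E_s · I_f  ⇒  q = S_e·E_s / (B·(1−ν²)·I_f).
q = 0.011 × 37600 / (4.9 × 0.9324 × 0.97) = 93.33 kPa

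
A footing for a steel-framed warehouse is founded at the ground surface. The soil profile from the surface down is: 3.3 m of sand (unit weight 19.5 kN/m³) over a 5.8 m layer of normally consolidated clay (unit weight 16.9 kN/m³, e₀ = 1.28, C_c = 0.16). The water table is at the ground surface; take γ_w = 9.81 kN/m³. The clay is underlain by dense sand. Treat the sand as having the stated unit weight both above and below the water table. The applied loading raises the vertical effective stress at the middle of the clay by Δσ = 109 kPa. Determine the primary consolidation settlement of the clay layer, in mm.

S_c ≈ 199 mm

Mid-depth of clay below the ground surface: z = 3.3 + 5.8/2 = 6.2 m.
Total vertical stress at mid-clay: σ_v = 19.5×3.3 + 16.9×2.9 = 113.36 kPa.
Pore pressure: u = 9.81×(6.2 − 0) = 60.822 kPa.
Initial effective stress: σ'_0 = σ_v − u = 113.36 − 60.822 = 52.538 kPa.
Final effective stress: σ'_f = σ'_0 + Δσ = 52.538 + 109 = 161.54 kPa.
Normally consolidated clay, so the full stress increment lies on the virgin compression line:
S_c = C_c·H/(1+e₀)·log₁₀(σ'_f/σ'_0) = 0.16×5.8/(1+1.28)×log₁₀(161.54/52.538)
    = 0.40702 × 0.48781 = 0.1985 m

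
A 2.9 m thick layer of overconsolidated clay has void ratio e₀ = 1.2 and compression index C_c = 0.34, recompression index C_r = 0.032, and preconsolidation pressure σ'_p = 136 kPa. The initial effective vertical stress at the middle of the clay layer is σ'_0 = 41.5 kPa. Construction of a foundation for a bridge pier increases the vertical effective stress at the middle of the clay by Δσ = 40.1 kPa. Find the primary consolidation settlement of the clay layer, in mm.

S_c ≈ 12.4 mm

Final effective stress: σ'_f = 41.5 + 40.1 = 81.6 kPa.
σ'_f = 81.6 ≤ σ'_p = 136 kPa, so the clay remains overconsolidated and only the recompression index applies:
S_c = C_r·H/(1+e₀)·log₁₀(σ'_f/σ'_0) = 0.032×2.9/2.2×log₁₀(81.6/41.5)
    = 0.042182 × 0.29364 = 0.01239 m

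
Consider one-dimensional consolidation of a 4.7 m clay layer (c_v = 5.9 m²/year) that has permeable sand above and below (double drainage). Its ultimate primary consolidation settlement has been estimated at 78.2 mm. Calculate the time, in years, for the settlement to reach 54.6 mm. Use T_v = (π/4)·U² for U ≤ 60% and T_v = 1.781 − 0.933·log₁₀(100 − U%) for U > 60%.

t ≈ 0.375 years

Drainage path length: H_d = H/2 = 2.35 m (double drainage).
U = S(t)/S_ult = 54.6/78.2 = 0.6982.
U > 60%: T_v = 1.781 − 0.933·log₁₀(100 − 69.821) = 0.40044.
t = T_v·H_d²/c_v = 0.40044×2.35²/5.9 = 0.3748 years.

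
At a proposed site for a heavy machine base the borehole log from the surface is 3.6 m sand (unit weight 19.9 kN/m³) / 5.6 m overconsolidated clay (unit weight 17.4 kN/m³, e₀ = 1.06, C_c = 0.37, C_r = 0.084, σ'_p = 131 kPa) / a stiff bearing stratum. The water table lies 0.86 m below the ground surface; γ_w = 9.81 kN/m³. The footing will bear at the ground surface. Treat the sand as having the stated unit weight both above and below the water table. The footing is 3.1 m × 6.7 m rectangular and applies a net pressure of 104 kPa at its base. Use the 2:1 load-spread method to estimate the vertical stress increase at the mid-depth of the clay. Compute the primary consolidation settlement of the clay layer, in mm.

S_c ≈ 23.1 mm

Mid-depth of clay below the ground surface: z = 3.6 + 5.6/2 = 6.4 m.
Total vertical stress at mid-clay: σ_v = 19.9×3.6 + 17.4×2.8 = 120.36 kPa.
Pore pressure: u = 9.81×(6.4 − 0.86) = 54.347 kPa.
Initial effective stress: σ'_0 = σ_v − u = 120.36 − 54.347 = 66.013 kPa.
Stress increase at mid-clay by the 2:1 spreading method:
Δσ = qBL/((B+z)(L+z)) = 104×3.1×6.7/((3.1+6.4)(6.7+6.4)) = 17.357 kPa
Final effective stress: σ'_f = 66.013 + 17.357 = 83.37 kPa.
σ'_f = 83.37 ≤ σ'_p = 131 kPa, so the clay remains overconsolidated and only the recompression index applies:
S_c = C_r·H/(1+e₀)·log₁₀(σ'_f/σ'_0) = 0.084×5.6/2.06×log₁₀(83.37/66.013)
    = 0.22835 × 0.10138 = 0.02315 m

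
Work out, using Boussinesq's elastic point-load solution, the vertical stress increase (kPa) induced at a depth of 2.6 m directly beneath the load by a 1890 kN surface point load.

Boussinesq vertical stress below a point load on an elastic half-space:
Δσ_z = 3P/(2πz²) · [1 + (r/z)²]^(−5/2)
r/z = 0/2.6 = 0; [1+(r/z)²]^(−5/2) = 1.
Δσ_z = 3×1890/(2π×2.6²) × 1 = 133.49 × 1 = 133.5 kPa

Δσ_z ≈ 133 kPa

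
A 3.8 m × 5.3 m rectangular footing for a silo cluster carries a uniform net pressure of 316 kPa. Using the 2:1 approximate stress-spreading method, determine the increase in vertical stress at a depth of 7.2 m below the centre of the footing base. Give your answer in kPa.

Δσ_z ≈ 46.3 kPa

By the 2:1 method the load spreads at 1 horizontal : 2 vertical, so at depth z the loaded area has grown by z in each plan dimension:
Δσ = qBL/((B+z)(L+z)) = 316×3.8×5.3/((3.8+7.2)(5.3+7.2)) = 46.285 kPa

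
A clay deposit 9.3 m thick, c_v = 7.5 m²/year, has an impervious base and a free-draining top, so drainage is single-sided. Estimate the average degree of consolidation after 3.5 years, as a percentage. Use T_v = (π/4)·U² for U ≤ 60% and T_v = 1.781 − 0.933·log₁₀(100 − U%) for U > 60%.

Drainage path length: H_d = H = 9.3 m (single drainage).
T_v = c_v·t/H_d² = 7.5×3.5/9.3² = 0.3035.
T_v = 0.3035 corresponds to the U > 60% branch:
U = 1 − 10^((1.781 − T_v)/0.933)/100 = 0.6166

U ≈ 61.7 %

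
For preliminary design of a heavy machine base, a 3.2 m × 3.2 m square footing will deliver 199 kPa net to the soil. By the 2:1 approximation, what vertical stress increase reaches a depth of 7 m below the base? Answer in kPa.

Δσ_z ≈ 19.6 kPa

By the 2:1 method the load spreads at 1 horizontal : 2 vertical, so at depth z the loaded area has grown by z in each plan dimension:
Δσ = qBL/((B+z)(L+z)) = 199×3.2×3.2/((3.2+7)(3.2+7)) = 19.586 kPa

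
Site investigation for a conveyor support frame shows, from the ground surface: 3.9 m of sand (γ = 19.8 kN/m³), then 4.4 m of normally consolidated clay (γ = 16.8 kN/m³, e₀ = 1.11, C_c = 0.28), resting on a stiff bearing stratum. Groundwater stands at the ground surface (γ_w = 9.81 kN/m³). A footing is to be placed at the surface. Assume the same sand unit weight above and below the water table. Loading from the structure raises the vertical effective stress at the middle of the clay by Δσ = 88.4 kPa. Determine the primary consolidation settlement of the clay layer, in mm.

Mid-depth of clay below the ground surface: z = 3.9 + 4.4/2 = 6.1 m.
Total vertical stress at mid-clay: σ_v = 19.8×3.9 + 16.8×2.2 = 114.18 kPa.
Pore pressure: u = 9.81×(6.1 − 0) = 59.841 kPa.
Initial effective stress: σ'_0 = σ_v − u = 114.18 − 59.841 = 54.339 kPa.
Final effective stress: σ'_f = σ'_0 + Δσ = 54.339 + 88.4 = 142.74 kPa.
Normally consolidated clay, so the full stress increment lies on the virgin compression line:
S_c = C_c·H/(1+e₀)·log₁₀(σ'_f/σ'_0) = 0.28×4.4/(1+1.11)×log₁₀(142.74/54.339)
    = 0.58389 × 0.41943 = 0.2449 m

S_c ≈ 245 mm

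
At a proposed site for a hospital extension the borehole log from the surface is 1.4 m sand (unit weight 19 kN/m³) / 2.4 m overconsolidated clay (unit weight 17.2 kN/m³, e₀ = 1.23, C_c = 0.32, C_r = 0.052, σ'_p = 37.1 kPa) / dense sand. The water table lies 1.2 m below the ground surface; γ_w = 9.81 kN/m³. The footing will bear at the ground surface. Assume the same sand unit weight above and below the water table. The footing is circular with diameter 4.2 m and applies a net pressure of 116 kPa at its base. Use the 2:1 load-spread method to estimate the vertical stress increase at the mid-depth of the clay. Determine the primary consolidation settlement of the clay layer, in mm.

S_c ≈ 113 mm

Mid-depth of clay below the ground surface: z = 1.4 + 2.4/2 = 2.6 m.
Total vertical stress at mid-clay: σ_v = 19×1.4 + 17.2×1.2 = 47.24 kPa.
Pore pressure: u = 9.81×(2.6 − 1.2) = 13.734 kPa.
Initial effective stress: σ'_0 = σ_v − u = 47.24 − 13.734 = 33.506 kPa.
Stress increase at mid-clay by the 2:1 spreading method:
Δσ ≈ qD²/(D+z)² = 116×4.2²/(4.2+2.6)² = 44.253 kPa
Final effective stress: σ'_f = 33.506 + 44.253 = 77.759 kPa.
σ'_f = 77.759 > σ'_p = 37.1 kPa, so the stress path crosses the preconsolidation pressure — recompression up to σ'_p, then virgin compression beyond:
S_c = H/(1+e₀)·[C_r·log₁₀(σ'_p/σ'_0) + C_c·log₁₀(σ'_f/σ'_p)]
    = 2.4/2.23 × [0.052×log₁₀(37.1/33.506) + 0.32×log₁₀(77.759/37.1)]
    = 1.0762 × [0.0023011 + 0.10284] = 0.1132 m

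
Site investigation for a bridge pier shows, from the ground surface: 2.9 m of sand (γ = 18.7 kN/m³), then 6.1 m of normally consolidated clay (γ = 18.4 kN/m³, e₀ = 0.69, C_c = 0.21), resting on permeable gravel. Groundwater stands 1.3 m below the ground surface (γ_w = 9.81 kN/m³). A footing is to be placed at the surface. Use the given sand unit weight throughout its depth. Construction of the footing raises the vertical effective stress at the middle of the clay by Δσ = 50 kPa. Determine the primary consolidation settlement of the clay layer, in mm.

Mid-depth of clay below the ground surface: z = 2.9 + 6.1/2 = 5.95 m.
Total vertical stress at mid-clay: σ_v = 18.7×2.9 + 18.4×3.05 = 110.35 kPa.
Pore pressure: u = 9.81×(5.95 − 1.3) = 45.617 kPa.
Initial effective stress: σ'_0 = σ_v − u = 110.35 − 45.617 = 64.733 kPa.
Final effective stress: σ'_f = σ'_0 + Δσ = 64.733 + 50 = 114.73 kPa.
Normally consolidated clay, so the full stress increment lies on the virgin compression line:
S_c = C_c·H/(1+e₀)·log₁₀(σ'_f/σ'_0) = 0.21×6.1/(1+0.69)×log₁₀(114.73/64.733)
    = 0.75799 × 0.24855 = 0.1884 m

S_c ≈ 188 mm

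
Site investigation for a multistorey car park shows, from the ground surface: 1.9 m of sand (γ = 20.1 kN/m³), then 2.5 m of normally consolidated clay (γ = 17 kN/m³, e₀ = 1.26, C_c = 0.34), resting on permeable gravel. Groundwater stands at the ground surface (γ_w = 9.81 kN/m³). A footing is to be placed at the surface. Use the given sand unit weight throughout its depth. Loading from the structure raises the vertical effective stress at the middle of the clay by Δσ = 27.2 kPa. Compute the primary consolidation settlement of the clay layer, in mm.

S_c ≈ 109 mm

Mid-depth of clay below the ground surface: z = 1.9 + 2.5/2 = 3.15 m.
Total vertical stress at mid-clay: σ_v = 20.1×1.9 + 17×1.25 = 59.44 kPa.
Pore pressure: u = 9.81×(3.15 − 0) = 30.902 kPa.
Initial effective stress: σ'_0 = σ_v − u = 59.44 − 30.902 = 28.538 kPa.
Final effective stress: σ'_f = σ'_0 + Δσ = 28.538 + 27.2 = 55.738 kPa.
Normally consolidated clay, so the full stress increment lies on the virgin compression line:
S_c = C_c·H/(1+e₀)·log₁₀(σ'_f/σ'_0) = 0.34×2.5/(1+1.26)×log₁₀(55.738/28.538)
    = 0.37611 × 0.29073 = 0.1093 m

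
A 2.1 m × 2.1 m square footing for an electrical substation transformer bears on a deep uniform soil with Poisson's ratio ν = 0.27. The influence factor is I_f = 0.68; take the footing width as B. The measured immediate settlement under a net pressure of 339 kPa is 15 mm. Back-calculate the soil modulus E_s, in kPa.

S_e = q·B·(1−ν²)/E_s · I_f  ⇒  E_s = q·B·(1−ν²)·I_f / S_e.
E_s = 339 × 2.1 × 0.9271 × 0.68 / 0.015 = 29920 kPa

E_s ≈ 29900 kPa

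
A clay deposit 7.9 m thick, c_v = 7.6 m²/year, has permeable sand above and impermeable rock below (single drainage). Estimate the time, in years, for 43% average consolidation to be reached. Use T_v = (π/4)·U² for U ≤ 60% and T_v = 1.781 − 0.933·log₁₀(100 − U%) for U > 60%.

Drainage path length: H_d = H = 7.9 m (single drainage).
U ≤ 60%: T_v = (π/4)·U² = (π/4)×0.43² = 0.14522.
t = T_v·H_d²/c_v = 0.14522×7.9²/7.6 = 1.193 years.

t ≈ 1.19 years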